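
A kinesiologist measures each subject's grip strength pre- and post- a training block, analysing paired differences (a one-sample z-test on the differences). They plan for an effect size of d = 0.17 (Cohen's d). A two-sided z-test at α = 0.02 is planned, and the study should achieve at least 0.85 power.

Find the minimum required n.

n = 392

Set Φ(δ − 2.326) = 0.85; then δ − 2.326 = Φ⁻¹(0.85) = 1.036, giving δ = 3.363.
(Ignoring the negligible lower-tail rejection probability gives the usual closed-form inversion.)
δ = d·√n ⇒ n = (δ/d)² = (3.363 / 0.17)² = 391.29.
Rounding up, n = 392.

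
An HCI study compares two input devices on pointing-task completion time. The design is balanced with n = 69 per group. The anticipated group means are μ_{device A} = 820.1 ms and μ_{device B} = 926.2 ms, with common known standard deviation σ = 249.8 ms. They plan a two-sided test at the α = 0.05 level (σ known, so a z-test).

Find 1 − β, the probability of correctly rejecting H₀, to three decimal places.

Standardized effect: d = |μ_{device A} − μ_{device B}| / σ = |820.1 − 926.2| / 249.8 = 0.4247
Noncentrality parameter: δ = d·√(n/2) = 0.4247 × √(69/2) = 2.4948
Critical value for a two-sided test at α = 0.05: z_{α/2} = 1.960.
Power = Φ(δ − 1.960) + Φ(−δ − 1.960) = Φ(0.535) + Φ(-4.455) = 0.7036 + 0.0000 = 0.7036.

Power ≈ 0.704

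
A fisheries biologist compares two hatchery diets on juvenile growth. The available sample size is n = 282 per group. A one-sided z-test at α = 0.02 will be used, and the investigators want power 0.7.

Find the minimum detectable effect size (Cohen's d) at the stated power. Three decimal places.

d ≈ 0.217

Need Φ(δ − 2.054) = 0.7, so δ = 2.054 + 0.524 = 2.578.
δ = d·√(n/2) ⇒ d = δ/√(n/2) = 2.578/√(282/2) = 0.2171.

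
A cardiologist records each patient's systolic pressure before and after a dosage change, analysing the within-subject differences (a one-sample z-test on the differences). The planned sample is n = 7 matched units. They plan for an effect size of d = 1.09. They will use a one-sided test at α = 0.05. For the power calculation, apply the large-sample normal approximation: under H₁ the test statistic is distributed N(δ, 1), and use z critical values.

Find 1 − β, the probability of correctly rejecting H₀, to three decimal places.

Noncentrality parameter: δ = d·√n = 1.09 × √7 = 2.8839
One-sided α = 0.05 → critical value z_{0.05} = 1.645.
Power = P(Z > 1.645 − δ) = Φ(1.239) = 0.8923.

Power ≈ 0.892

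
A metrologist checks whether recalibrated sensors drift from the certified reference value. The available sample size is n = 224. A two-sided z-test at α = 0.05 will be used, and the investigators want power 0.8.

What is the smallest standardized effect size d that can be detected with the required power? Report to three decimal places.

d ≈ 0.187

Need Φ(δ − 1.960) = 0.8, so δ = 1.960 + 0.842 = 2.802.
(The second rejection-region term Φ(−δ − z_{α/2}) is negligible and dropped.)
δ = d·√n ⇒ d = δ/√n = 2.802/√224 = 0.1872.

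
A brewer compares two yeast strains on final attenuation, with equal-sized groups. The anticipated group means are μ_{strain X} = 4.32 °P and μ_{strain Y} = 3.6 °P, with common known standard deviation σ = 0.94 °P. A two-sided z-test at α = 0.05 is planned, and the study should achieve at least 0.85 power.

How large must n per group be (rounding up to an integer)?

n = 31 per group

Standardized effect: d = |μ_{strain X} − μ_{strain Y}| / σ = |4.32 − 3.6| / 0.94 = 0.7660
For power 0.85 need Φ(δ − z_{0.025}) = 0.85, so δ = z_{0.025} + z_{0.15} = 1.960 + 1.036 = 2.996.
(Ignoring the negligible lower-tail rejection probability gives the usual closed-form inversion.)
δ = d·√(n/2) ⇒ n = 2(δ/d)² = 2 × (2.996 / 0.7660)² = 30.61.
Round up to the next whole unit.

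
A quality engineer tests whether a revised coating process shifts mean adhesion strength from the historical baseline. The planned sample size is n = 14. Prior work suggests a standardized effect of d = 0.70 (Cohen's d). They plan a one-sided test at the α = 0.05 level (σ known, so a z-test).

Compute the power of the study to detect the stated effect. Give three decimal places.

Noncentrality parameter: δ = d·√n = 0.70 × √14 = 2.6192
One-sided α = 0.05 → critical value z_{0.05} = 1.645.
Power = P(Z > 1.645 − δ) = Φ(0.974) = 0.8350.

Power ≈ 0.835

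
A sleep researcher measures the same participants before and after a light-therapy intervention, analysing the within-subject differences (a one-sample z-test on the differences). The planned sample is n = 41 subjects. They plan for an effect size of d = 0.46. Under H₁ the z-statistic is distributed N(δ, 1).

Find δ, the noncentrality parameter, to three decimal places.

δ ≈ 2.945

The noncentrality parameter scales effect size by the design's sample-size factor: δ = d·√n = 0.46 × √41 = 2.9454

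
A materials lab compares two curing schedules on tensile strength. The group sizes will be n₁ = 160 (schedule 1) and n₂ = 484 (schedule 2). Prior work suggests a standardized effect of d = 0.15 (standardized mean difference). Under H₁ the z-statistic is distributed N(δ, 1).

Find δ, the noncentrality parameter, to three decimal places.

δ = d / √(1/n₁ + 1/n₂) = 0.15 / √(1/160 + 1/484) = 1.6449

δ ≈ 1.645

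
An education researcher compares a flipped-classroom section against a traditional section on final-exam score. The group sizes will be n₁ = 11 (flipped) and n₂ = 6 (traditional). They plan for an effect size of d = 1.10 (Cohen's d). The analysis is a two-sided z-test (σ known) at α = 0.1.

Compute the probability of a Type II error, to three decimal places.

Noncentrality parameter: λ = d / √(1/n₁ + 1/n₂) = 1.10 / √(1/11 + 1/6) = 2.1674
Critical value for a two-sided test at α = 0.1: z_{α/2} = 1.645.
Power = Φ(λ − 1.645) + Φ(−λ − 1.645) = Φ(0.523) + Φ(-3.812) = 0.6994 + 0.0001 = 0.6994.
Type II error: β = 1 − power = 1 − 0.6994 = 0.3006.

β ≈ 0.301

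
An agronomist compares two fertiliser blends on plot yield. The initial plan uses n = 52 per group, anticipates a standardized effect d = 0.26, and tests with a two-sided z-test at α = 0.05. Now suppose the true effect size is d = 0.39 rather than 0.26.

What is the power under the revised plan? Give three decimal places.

Power ≈ 0.511

With d = 0.39: δ = d·√(n/2) = 0.39 × √(52/2) = 1.9886. Critical value z_{0.025} = 1.960.
Revised power = Φ(δ − 1.960) + Φ(−δ − 1.960) = Φ(0.029) + Φ(-3.949) = 0.5114 + 0.0000 = 0.5115.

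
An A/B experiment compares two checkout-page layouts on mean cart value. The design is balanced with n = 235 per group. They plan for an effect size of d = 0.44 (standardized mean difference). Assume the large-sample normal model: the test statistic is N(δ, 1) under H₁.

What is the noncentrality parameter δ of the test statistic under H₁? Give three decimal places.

The noncentrality parameter scales effect size by the design's sample-size factor: δ = d·√(n/2) = 0.44 × √(235/2) = 4.7695

δ ≈ 4.769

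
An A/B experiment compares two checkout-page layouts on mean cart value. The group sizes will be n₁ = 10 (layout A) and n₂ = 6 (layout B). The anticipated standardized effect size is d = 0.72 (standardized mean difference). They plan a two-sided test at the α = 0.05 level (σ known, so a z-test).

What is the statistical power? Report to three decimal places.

Noncentrality parameter: δ = d / √(1/n₁ + 1/n₂) = 0.72 / √(1/10 + 1/6) = 1.3943
Two-sided α = 0.05 → critical value z_{0.025} = 1.960.
Power = Φ(δ − 1.960) + Φ(−δ − 1.960) = Φ(-0.566) + Φ(-3.354) = 0.2858 + 0.0004 = 0.2862.

Power ≈ 0.286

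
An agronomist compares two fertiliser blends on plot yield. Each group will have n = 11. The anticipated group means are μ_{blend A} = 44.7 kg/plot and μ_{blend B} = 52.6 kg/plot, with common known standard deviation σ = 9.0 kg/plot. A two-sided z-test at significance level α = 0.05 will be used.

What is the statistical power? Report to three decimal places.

Power ≈ 0.539

Standardized effect: d = |μ_{blend A} − μ_{blend B}| / σ = |44.7 − 52.6| / 9.0 = 0.8778
Noncentrality parameter: δ = d·√(n/2) = 0.8778 × √(11/2) = 2.0586
Critical value for a two-sided test at α = 0.05: z_{α/2} = 1.960.
Power = Φ(δ − 1.960) + Φ(−δ − 1.960) = Φ(0.099) + Φ(-4.019) = 0.5393 + 0.0000 = 0.5393.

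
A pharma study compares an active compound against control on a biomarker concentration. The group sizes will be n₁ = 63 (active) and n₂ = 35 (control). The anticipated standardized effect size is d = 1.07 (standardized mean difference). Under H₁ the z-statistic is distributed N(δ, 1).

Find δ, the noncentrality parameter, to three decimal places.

The noncentrality parameter scales effect size by the design's sample-size factor: δ = d / √(1/n₁ + 1/n₂) = 1.07 / √(1/63 + 1/35) = 5.0755

δ ≈ 5.075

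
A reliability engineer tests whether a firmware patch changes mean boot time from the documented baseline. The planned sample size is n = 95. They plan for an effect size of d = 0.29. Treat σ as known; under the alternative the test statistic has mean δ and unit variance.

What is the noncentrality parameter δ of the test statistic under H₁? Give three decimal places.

δ ≈ 2.827

δ = d·√n = 0.29 × √95 = 2.8266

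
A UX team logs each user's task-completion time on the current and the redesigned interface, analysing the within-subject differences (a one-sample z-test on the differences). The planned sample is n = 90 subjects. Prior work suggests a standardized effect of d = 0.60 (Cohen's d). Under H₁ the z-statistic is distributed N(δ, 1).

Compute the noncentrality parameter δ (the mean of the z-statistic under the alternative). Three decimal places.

The noncentrality parameter scales effect size by the design's sample-size factor: δ = d·√n = 0.60 × √90 = 5.6921

δ ≈ 5.692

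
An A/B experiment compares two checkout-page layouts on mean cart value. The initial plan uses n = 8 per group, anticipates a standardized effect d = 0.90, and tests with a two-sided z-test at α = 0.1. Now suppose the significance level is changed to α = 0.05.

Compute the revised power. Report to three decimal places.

δ = d·√(n/2) = 0.90 × √(8/2) = 1.8000 (unchanged). New critical value: z_{0.025} = 1.960.
Revised power = Φ(δ − 1.960) + Φ(−δ − 1.960) = Φ(-0.160) + Φ(-3.760) = 0.4365 + 0.0001 = 0.4365.

Power ≈ 0.437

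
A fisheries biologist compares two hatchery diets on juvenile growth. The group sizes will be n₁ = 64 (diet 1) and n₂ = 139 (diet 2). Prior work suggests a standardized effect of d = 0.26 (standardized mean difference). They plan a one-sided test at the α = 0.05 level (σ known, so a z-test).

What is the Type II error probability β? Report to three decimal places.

β ≈ 0.470

Noncentrality parameter: δ = d / √(1/n₁ + 1/n₂) = 0.26 / √(1/64 + 1/139) = 1.7212
One-sided α = 0.05 → critical value z_{0.05} = 1.645.
Power = P(Z > 1.645 − δ) = Φ(0.076) = 0.5304.
Type II error: β = 1 − power = 1 − 0.5304 = 0.4696.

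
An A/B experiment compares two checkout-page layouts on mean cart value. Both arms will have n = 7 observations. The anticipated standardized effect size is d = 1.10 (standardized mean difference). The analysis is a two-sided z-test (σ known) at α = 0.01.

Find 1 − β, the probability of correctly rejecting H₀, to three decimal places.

Power ≈ 0.302

Noncentrality parameter: δ = d·√(n/2) = 1.10 × √(7/2) = 2.0579
Critical value for a two-sided test at α = 0.01: z_{α/2} = 2.576.
Power = Φ(δ − 2.576) + Φ(−δ − 2.576) = Φ(-0.518) + Φ(-4.634) = 0.3023 + 0.0000 = 0.3023.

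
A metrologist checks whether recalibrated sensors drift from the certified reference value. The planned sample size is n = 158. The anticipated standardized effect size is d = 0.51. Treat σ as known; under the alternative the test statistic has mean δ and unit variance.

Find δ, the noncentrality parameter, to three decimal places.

δ ≈ 6.411

δ = d·√n = 0.51 × √158 = 6.4106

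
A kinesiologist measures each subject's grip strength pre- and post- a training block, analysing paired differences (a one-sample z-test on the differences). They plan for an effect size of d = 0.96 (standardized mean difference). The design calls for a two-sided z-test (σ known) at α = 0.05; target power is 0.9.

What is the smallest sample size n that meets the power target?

For power 0.9 need Φ(δ − z_{0.025}) = 0.9, so δ = z_{0.025} + z_{0.10} = 1.960 + 1.282 = 3.242.
(The Φ(−δ − z_{α/2}) term is vanishingly small for δ > 0 and is dropped in the standard sample-size formula.)
δ = d·√n ⇒ n = (δ/d)² = (3.242 / 0.96)² = 11.40.
Rounding up, n = 12.

n = 12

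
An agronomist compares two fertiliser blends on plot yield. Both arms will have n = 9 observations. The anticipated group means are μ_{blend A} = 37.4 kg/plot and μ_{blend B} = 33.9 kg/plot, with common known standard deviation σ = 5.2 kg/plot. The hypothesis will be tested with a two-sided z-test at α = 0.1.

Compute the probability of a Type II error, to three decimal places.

Standardized effect: d = |μ_{blend A} − μ_{blend B}| / σ = |37.4 − 33.9| / 5.2 = 0.6731
Noncentrality parameter: δ = d·√(n/2) = 0.6731 × √(9/2) = 1.4278
Critical value for a two-sided test at α = 0.1: z_{α/2} = 1.645.
Power = Φ(δ − 1.645) + Φ(−δ − 1.645) = Φ(-0.217) + Φ(-3.073) = 0.4141 + 0.0011 = 0.4151.
Type II error: β = 1 − power = 1 − 0.4151 = 0.5849.

β ≈ 0.585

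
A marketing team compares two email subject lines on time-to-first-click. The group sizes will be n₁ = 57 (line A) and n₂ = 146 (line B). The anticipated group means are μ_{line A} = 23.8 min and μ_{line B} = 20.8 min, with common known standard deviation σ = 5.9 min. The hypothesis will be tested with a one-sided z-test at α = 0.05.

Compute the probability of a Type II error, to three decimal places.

β ≈ 0.054

Standardized effect: d = |μ_{line A} − μ_{line B}| / σ = |23.8 − 20.8| / 5.9 = 0.5085
Noncentrality parameter: δ = d / √(1/n₁ + 1/n₂) = 0.5085 / √(1/57 + 1/146) = 3.2556
One-sided α = 0.05 → critical value z_{0.05} = 1.645.
Power = Φ(δ − 1.645) = Φ(1.611) = 0.9464.
Type II error: β = 1 − power = 1 − 0.9464 = 0.0536.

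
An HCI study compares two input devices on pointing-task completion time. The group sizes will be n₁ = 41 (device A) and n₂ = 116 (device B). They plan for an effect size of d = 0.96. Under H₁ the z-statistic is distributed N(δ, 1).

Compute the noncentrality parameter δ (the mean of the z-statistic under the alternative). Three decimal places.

δ ≈ 5.284

δ = d / √(1/n₁ + 1/n₂) = 0.96 / √(1/41 + 1/116) = 5.2838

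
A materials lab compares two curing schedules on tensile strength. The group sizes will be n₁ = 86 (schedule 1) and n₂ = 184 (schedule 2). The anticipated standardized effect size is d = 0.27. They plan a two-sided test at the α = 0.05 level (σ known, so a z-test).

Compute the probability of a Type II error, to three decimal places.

β ≈ 0.457

Noncentrality parameter: δ = d / √(1/n₁ + 1/n₂) = 0.27 / √(1/86 + 1/184) = 2.0670
Two-sided α = 0.05 → critical value z_{0.025} = 1.960.
Power = Φ(δ − 1.960) + Φ(−δ − 1.960) = Φ(0.107) + Φ(-4.027) = 0.5426 + 0.0000 = 0.5426.
Type II error: β = 1 − power = 1 − 0.5426 = 0.4574.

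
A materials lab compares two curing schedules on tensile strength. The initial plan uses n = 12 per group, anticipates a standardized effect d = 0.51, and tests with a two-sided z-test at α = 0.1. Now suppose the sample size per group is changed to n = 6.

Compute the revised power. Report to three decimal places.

With n = 6 per group: δ = d·√(n/2) = 0.51 × √(6/2) = 0.8833. Critical value z_{0.05} = 1.645.
Revised power = Φ(δ − 1.645) + Φ(−δ − 1.645) = Φ(-0.762) + Φ(-2.528) = 0.2232 + 0.0057 = 0.2289.

Power ≈ 0.229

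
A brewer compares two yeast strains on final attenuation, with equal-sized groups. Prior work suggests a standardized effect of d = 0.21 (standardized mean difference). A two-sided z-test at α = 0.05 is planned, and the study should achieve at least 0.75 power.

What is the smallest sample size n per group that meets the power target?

n = 315 per group

For power 0.75 need Φ(δ − z_{0.025}) = 0.75, so δ = z_{0.025} + z_{0.25} = 1.960 + 0.674 = 2.634.
(For δ > 0 the lower-tail rejection region contributes negligibly to power, so the one-term inversion is standard.)
δ = d·√(n/2) ⇒ n = 2(δ/d)² = 2 × (2.634 / 0.21)² = 314.75.
Round up to the next whole unit.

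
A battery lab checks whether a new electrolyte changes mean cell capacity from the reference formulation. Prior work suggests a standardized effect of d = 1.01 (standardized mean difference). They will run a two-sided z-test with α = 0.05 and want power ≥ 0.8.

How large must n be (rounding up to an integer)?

n = 8

For power 0.8 need Φ(δ − z_{0.025}) = 0.8, so δ = z_{0.025} + z_{0.20} = 1.960 + 0.842 = 2.802.
(For δ > 0 the lower-tail rejection region contributes negligibly to power, so the one-term inversion is standard.)
δ = d·√n ⇒ n = (δ/d)² = (2.802 / 1.01)² = 7.69.
Round up to the next whole unit.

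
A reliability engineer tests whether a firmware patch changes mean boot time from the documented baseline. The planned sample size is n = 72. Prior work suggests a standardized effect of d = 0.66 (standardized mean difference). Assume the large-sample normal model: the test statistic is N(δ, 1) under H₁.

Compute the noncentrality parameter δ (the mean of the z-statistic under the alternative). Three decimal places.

δ ≈ 5.600

δ = d·√n = 0.66 × √72 = 5.6003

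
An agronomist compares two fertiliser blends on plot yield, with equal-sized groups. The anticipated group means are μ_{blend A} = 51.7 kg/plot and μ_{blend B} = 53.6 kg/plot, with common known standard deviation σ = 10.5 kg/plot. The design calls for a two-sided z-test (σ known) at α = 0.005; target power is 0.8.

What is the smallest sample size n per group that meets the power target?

Standardized effect: d = |μ_{blend A} − μ_{blend B}| / σ = |51.7 − 53.6| / 10.5 = 0.1810
Set Φ(δ − 2.807) = 0.8; then δ − 2.807 = Φ⁻¹(0.8) = 0.842, giving δ = 3.649.
(For δ > 0 the lower-tail rejection region contributes negligibly to power, so the one-term inversion is standard.)
δ = d·√(n/2) ⇒ n = 2(δ/d)² = 2 × (3.649 / 0.1810)² = 813.14.
Rounding up, n = 814 per group.

n = 814 per group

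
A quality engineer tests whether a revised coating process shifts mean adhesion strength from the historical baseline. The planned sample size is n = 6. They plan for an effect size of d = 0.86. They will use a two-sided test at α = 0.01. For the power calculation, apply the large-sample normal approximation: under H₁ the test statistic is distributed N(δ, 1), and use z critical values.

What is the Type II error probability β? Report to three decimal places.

β ≈ 0.681

Noncentrality parameter: δ = d·√n = 0.86 × √6 = 2.1066
Two-sided α = 0.01 → critical value z_{0.005} = 2.576.
Power = Φ(δ − 2.576) + Φ(−δ − 2.576) = Φ(-0.469) + Φ(-4.682) = 0.3194 + 0.0000 = 0.3194.
Type II error: β = 1 − power = 1 − 0.3194 = 0.6806.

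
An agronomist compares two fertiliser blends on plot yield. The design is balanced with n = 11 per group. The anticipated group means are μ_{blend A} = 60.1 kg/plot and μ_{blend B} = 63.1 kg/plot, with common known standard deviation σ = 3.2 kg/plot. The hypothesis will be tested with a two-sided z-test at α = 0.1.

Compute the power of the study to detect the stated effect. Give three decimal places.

Power ≈ 0.710

Standardized effect: d = |μ_{blend A} − μ_{blend B}| / σ = |60.1 − 63.1| / 3.2 = 0.9375
Noncentrality parameter: δ = d·√(n/2) = 0.9375 × √(11/2) = 2.1986
Critical value for a two-sided test at α = 0.1: z_{α/2} = 1.645.
Power = Φ(δ − 1.645) + Φ(−δ − 1.645) = Φ(0.554) + Φ(-3.843) = 0.7101 + 0.0001 = 0.7102.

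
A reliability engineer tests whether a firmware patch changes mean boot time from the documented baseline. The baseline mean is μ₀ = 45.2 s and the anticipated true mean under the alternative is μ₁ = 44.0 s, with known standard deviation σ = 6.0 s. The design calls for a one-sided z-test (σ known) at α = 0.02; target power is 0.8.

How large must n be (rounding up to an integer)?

n = 210

Standardized effect: d = |μ₁ − μ₀| / σ = |44.0 − 45.2| / 6.0 = 0.2000
Set Φ(δ − 2.054) = 0.8; then δ − 2.054 = Φ⁻¹(0.8) = 0.842, giving δ = 2.895.
δ = d·√n ⇒ n = (δ/d)² = (2.895 / 0.2000)² = 209.58.
Round up to the next whole unit.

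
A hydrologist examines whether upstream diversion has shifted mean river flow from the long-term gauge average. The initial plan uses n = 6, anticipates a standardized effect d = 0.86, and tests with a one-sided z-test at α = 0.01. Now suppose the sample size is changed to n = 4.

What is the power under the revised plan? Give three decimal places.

With n = 4: δ = d·√n = 0.86 × √4 = 1.7200. Critical value z_{0.01} = 2.326.
Revised power = P(Z > 2.326 − δ) = Φ(-0.606) = 0.2721.

Power ≈ 0.272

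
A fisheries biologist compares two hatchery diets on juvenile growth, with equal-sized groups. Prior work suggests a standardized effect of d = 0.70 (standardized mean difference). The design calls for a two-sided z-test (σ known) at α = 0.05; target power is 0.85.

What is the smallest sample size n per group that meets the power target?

Set Φ(δ − 1.960) = 0.85; then δ − 1.960 = Φ⁻¹(0.85) = 1.036, giving δ = 2.996.
(The Φ(−δ − z_{α/2}) term is vanishingly small for δ > 0 and is dropped in the standard sample-size formula.)
δ = d·√(n/2) ⇒ n = 2(δ/d)² = 2 × (2.996 / 0.70)² = 36.65.
Rounding up, n = 37 per group.

n = 37 per group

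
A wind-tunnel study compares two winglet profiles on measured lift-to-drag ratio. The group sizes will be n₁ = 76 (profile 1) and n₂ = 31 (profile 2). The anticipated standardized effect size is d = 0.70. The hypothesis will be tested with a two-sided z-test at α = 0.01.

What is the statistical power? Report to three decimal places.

Power ≈ 0.761

Noncentrality parameter: δ = d / √(1/n₁ + 1/n₂) = 0.70 / √(1/76 + 1/31) = 3.2847
Critical value for a two-sided test at α = 0.01: z_{α/2} = 2.576.
Power = Φ(δ − 2.576) + Φ(−δ − 2.576) = Φ(0.709) + Φ(-5.861) = 0.7608 + 0.0000 = 0.7608.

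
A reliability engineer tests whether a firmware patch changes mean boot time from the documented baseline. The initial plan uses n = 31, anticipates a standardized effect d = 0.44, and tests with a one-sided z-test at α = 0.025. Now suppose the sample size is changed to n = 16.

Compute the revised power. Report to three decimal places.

Power ≈ 0.421

With n = 16: δ = d·√n = 0.44 × √16 = 1.7600. Critical value z_{0.025} = 1.960.
Revised power = Φ(δ − 1.960) = Φ(-0.200) = 0.4208.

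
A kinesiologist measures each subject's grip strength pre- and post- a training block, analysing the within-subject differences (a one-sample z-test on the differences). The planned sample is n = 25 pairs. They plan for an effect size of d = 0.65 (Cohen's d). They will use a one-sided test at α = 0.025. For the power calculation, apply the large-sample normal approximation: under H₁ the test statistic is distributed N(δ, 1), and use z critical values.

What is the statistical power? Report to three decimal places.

Power ≈ 0.901

Noncentrality parameter: δ = d·√n = 0.65 × √25 = 3.2500
One-sided α = 0.025 → critical value z_{0.025} = 1.960.
Power = P(Z > 1.960 − δ) = Φ(1.290) = 0.9015.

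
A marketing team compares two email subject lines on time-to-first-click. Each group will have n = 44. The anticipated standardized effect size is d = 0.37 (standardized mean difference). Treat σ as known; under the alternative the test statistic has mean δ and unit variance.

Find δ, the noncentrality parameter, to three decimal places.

δ ≈ 1.735

δ = d·√(n/2) = 0.37 × √(44/2) = 1.7355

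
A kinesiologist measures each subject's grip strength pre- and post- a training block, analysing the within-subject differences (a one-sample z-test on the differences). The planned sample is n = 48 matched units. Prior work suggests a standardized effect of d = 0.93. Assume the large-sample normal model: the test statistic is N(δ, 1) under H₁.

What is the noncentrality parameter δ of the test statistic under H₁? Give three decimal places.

δ ≈ 6.443

The noncentrality parameter scales effect size by the design's sample-size factor: δ = d·√n = 0.93 × √48 = 6.4432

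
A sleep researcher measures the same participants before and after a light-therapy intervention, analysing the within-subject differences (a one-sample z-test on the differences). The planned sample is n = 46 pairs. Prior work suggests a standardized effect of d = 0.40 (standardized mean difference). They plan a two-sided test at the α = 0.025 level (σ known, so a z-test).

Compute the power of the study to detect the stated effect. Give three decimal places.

Noncentrality parameter: δ = d·√n = 0.40 × √46 = 2.7129
Two-sided α = 0.025 → critical value z_{0.0125} = 2.241.
Power = Φ(δ − 2.241) + Φ(−δ − 2.241) = Φ(0.472) + Φ(-4.954) = 0.6814 + 0.0000 = 0.6814.

Power ≈ 0.681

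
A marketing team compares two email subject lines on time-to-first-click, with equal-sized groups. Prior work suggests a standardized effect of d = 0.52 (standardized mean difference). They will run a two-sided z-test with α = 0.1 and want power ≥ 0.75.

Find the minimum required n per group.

Set Φ(δ − 1.645) = 0.75; then δ − 1.645 = Φ⁻¹(0.75) = 0.674, giving δ = 2.319.
(Ignoring the negligible lower-tail rejection probability gives the usual closed-form inversion.)
δ = d·√(n/2) ⇒ n = 2(δ/d)² = 2 × (2.319 / 0.52)² = 39.79.
Rounding up, n = 40 per group.

n = 40 per group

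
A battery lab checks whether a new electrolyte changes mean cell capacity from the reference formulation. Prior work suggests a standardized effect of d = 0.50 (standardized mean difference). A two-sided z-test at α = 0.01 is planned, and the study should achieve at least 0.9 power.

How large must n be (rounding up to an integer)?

n = 60

For power 0.9 need Φ(δ − z_{0.005}) = 0.9, so δ = z_{0.005} + z_{0.10} = 2.576 + 1.282 = 3.857.
(For δ > 0 the lower-tail rejection region contributes negligibly to power, so the one-term inversion is standard.)
δ = d·√n ⇒ n = (δ/d)² = (3.857 / 0.50)² = 59.52.
Rounding up, n = 60.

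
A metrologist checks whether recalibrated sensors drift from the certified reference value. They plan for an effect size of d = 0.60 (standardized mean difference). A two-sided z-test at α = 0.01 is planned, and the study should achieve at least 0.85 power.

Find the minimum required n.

For power 0.85 need Φ(δ − z_{0.005}) = 0.85, so δ = z_{0.005} + z_{0.15} = 2.576 + 1.036 = 3.612.
(For δ > 0 the lower-tail rejection region contributes negligibly to power, so the one-term inversion is standard.)
δ = d·√n ⇒ n = (δ/d)² = (3.612 / 0.60)² = 36.25.
Rounding up, n = 37.

n = 37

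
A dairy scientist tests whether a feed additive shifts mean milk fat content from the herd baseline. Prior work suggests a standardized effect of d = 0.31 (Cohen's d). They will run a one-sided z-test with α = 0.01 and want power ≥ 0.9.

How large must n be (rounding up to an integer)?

n = 136

For power 0.9 need Φ(δ − z_{0.01}) = 0.9, so δ = z_{0.01} + z_{0.10} = 2.326 + 1.282 = 3.608.
δ = d·√n ⇒ n = (δ/d)² = (3.608 / 0.31)² = 135.45.
Rounding up, n = 136.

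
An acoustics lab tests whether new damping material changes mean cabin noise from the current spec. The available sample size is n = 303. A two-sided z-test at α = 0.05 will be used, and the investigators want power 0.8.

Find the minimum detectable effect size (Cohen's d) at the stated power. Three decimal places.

Required noncentrality: δ = z_{0.025} + z_{0.20} = 1.960 + 0.842 = 2.802.
(Lower-tail contribution to power is negligible for δ > 0.)
δ = d·√n ⇒ d = δ/√n = 2.802/√303 = 0.1609.

d ≈ 0.161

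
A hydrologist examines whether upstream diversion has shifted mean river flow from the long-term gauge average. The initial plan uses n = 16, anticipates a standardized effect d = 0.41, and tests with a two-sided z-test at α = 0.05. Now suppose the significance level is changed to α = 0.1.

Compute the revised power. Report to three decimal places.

δ = d·√n = 0.41 × √16 = 1.6400 (unchanged). New critical value: z_{0.05} = 1.645.
Revised power = Φ(δ − 1.645) + Φ(−δ − 1.645) = Φ(-0.005) + Φ(-3.285) = 0.4981 + 0.0005 = 0.4986.

Power ≈ 0.499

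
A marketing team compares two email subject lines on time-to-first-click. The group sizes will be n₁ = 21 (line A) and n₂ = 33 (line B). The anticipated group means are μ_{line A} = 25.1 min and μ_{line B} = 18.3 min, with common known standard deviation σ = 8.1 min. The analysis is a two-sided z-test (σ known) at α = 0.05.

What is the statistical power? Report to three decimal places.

Power ≈ 0.853

Standardized effect: d = |μ_{line A} − μ_{line B}| / σ = |25.1 − 18.3| / 8.1 = 0.8395
Noncentrality parameter: δ = d / √(1/n₁ + 1/n₂) = 0.8395 / √(1/21 + 1/33) = 3.0074
Critical value for a two-sided test at α = 0.05: z_{α/2} = 1.960.
Power = Φ(δ − 1.960) + Φ(−δ − 1.960) = Φ(1.047) + Φ(-4.967) = 0.8526 + 0.0000 = 0.8526.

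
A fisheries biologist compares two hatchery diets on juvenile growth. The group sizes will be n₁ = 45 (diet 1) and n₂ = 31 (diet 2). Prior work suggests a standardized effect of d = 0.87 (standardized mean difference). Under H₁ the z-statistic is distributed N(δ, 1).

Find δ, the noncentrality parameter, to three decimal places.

δ ≈ 3.727

The noncentrality parameter scales effect size by the design's sample-size factor: δ = d / √(1/n₁ + 1/n₂) = 0.87 / √(1/45 + 1/31) = 3.7273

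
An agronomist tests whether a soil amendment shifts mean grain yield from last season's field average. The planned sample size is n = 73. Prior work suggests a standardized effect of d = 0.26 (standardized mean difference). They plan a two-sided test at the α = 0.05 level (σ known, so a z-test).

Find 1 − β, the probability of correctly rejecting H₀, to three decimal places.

Power ≈ 0.603

Noncentrality parameter: δ = d·√n = 0.26 × √73 = 2.2214
Two-sided α = 0.05 → critical value z_{0.025} = 1.960.
Power = Φ(δ − 1.960) + Φ(−δ − 1.960) = Φ(0.261) + Φ(-4.181) = 0.6031 + 0.0000 = 0.6032.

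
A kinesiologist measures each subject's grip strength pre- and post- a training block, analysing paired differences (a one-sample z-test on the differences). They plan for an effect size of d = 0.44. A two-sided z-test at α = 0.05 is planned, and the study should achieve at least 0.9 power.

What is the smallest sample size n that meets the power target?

n = 55

Set Φ(δ − 1.960) = 0.9; then δ − 1.960 = Φ⁻¹(0.9) = 1.282, giving δ = 3.242.
(Ignoring the negligible lower-tail rejection probability gives the usual closed-form inversion.)
δ = d·√n ⇒ n = (δ/d)² = (3.242 / 0.44)² = 54.27.
Round up to the next whole unit.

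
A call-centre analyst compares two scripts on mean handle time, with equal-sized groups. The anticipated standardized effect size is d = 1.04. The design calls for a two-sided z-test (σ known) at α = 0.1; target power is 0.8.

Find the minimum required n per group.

n = 12 per group

For power 0.8 need Φ(δ − z_{0.05}) = 0.8, so δ = z_{0.05} + z_{0.20} = 1.645 + 0.842 = 2.486.
(Ignoring the negligible lower-tail rejection probability gives the usual closed-form inversion.)
δ = d·√(n/2) ⇒ n = 2(δ/d)² = 2 × (2.486 / 1.04)² = 11.43.
Round up to the next whole unit.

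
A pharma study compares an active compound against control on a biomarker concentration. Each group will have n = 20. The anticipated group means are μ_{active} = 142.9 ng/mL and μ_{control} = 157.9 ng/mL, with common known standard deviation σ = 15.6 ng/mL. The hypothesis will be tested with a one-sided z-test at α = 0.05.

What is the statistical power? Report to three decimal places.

Standardized effect: d = |μ_{active} − μ_{control}| / σ = |142.9 − 157.9| / 15.6 = 0.9615
Noncentrality parameter: δ = d·√(n/2) = 0.9615 × √(20/2) = 3.0407
One-sided α = 0.05 → critical value z_{0.05} = 1.645.
Power = Φ(δ − 1.645) = Φ(1.396) = 0.9186.

Power ≈ 0.919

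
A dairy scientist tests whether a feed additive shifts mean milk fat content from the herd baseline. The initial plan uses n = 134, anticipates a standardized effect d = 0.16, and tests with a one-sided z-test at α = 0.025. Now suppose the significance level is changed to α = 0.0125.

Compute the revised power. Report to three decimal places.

Power ≈ 0.349

δ = d·√n = 0.16 × √134 = 1.8521 (unchanged). New critical value: z_{0.0125} = 2.241.
Revised power = P(Z > 2.241 − δ) = Φ(-0.389) = 0.3485.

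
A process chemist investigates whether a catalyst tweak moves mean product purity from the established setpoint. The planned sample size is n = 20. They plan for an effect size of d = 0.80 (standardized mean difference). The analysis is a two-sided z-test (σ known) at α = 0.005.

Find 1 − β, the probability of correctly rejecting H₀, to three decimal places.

Power ≈ 0.780

Noncentrality parameter: λ = d·√n = 0.80 × √20 = 3.5777
Two-sided α = 0.005 → critical value z_{0.0025} = 2.807.
Power = Φ(λ − 2.807) + Φ(−λ − 2.807) = Φ(0.771) + Φ(-6.385) = 0.7796 + 0.0000 = 0.7796.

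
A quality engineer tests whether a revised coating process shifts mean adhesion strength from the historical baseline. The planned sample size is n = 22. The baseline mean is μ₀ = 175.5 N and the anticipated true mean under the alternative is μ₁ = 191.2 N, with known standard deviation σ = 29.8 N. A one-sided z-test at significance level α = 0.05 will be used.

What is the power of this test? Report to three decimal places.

Standardized effect: d = |μ₁ − μ₀| / σ = |191.2 − 175.5| / 29.8 = 0.5268
Noncentrality parameter: δ = d·√n = 0.5268 × √22 = 2.4711
Critical value for a one-sided test at α = 0.05: z_α = 1.645.
Power = P(Z > 1.645 − δ) = Φ(0.826) = 0.7957.

Power ≈ 0.796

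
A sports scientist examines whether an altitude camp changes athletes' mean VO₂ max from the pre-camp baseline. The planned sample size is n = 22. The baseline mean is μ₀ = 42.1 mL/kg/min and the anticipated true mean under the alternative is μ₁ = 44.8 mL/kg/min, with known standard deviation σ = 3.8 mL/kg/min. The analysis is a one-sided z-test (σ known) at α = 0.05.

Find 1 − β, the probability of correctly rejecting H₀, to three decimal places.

Standardized effect: d = |μ₁ − μ₀| / σ = |44.8 − 42.1| / 3.8 = 0.7105
Noncentrality parameter: δ = d·√n = 0.7105 × √22 = 3.3327
Critical value for a one-sided test at α = 0.05: z_α = 1.645.
Power = Φ(δ − 1.645) = Φ(1.688) = 0.9543.

Power ≈ 0.954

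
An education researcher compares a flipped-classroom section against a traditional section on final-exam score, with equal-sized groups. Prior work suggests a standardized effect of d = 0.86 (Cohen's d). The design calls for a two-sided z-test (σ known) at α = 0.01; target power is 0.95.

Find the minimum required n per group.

Set Φ(δ − 2.576) = 0.95; then δ − 2.576 = Φ⁻¹(0.95) = 1.645, giving δ = 4.221.
(The Φ(−δ − z_{α/2}) term is vanishingly small for δ > 0 and is dropped in the standard sample-size formula.)
δ = d·√(n/2) ⇒ n = 2(δ/d)² = 2 × (4.221 / 0.86)² = 48.17.
Round up to the next whole unit.

n = 49 per group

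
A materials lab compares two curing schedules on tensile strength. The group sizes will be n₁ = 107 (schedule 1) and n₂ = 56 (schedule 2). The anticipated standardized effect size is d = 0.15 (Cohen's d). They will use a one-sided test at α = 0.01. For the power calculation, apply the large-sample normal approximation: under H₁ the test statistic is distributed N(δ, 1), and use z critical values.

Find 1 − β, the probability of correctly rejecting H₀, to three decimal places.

Noncentrality parameter: δ = d / √(1/n₁ + 1/n₂) = 0.15 / √(1/107 + 1/56) = 0.9095
Critical value for a one-sided test at α = 0.01: z_α = 2.326.
Power = P(Z > 2.326 − δ) = Φ(-1.417) = 0.0783.

Power ≈ 0.078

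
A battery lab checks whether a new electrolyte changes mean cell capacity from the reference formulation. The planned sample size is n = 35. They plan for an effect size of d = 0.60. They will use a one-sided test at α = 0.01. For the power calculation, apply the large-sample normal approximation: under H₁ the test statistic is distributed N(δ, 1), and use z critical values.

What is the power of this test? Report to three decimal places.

Noncentrality parameter: δ = d·√n = 0.60 × √35 = 3.5496
One-sided α = 0.01 → critical value z_{0.01} = 2.326.
Power = Φ(δ − 2.326) = Φ(1.223) = 0.8894.

Power ≈ 0.889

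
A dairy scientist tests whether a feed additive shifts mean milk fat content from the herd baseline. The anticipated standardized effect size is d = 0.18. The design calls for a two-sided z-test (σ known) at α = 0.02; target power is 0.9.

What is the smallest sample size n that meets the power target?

n = 402

For power 0.9 need Φ(δ − z_{0.01}) = 0.9, so δ = z_{0.01} + z_{0.10} = 2.326 + 1.282 = 3.608.
(Ignoring the negligible lower-tail rejection probability gives the usual closed-form inversion.)
δ = d·√n ⇒ n = (δ/d)² = (3.608 / 0.18)² = 401.76.
Round up to the next whole unit.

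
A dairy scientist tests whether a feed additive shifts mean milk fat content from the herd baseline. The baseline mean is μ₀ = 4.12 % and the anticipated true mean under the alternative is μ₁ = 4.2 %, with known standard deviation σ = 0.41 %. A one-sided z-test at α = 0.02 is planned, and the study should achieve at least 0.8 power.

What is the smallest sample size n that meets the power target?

n = 221

Standardized effect: d = |μ₁ − μ₀| / σ = |4.2 − 4.12| / 0.41 = 0.1951
Set Φ(δ − 2.054) = 0.8; then δ − 2.054 = Φ⁻¹(0.8) = 0.842, giving δ = 2.895.
δ = d·√n ⇒ n = (δ/d)² = (2.895 / 0.1951)² = 220.19.
Round up to the next whole unit.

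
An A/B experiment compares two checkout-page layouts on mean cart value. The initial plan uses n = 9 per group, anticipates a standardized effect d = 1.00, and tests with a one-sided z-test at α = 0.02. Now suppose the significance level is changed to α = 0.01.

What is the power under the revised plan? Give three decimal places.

δ = d·√(n/2) = 1.00 × √(9/2) = 2.1213 (unchanged). New critical value: z_{0.01} = 2.326.
Revised power = P(Z > 2.326 − δ) = Φ(-0.205) = 0.4188.

Power ≈ 0.419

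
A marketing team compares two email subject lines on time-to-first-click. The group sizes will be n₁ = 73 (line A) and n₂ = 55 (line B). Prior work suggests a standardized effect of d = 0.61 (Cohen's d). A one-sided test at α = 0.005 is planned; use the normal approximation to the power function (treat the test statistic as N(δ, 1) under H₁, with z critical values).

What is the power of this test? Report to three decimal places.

Noncentrality parameter: δ = d / √(1/n₁ + 1/n₂) = 0.61 / √(1/73 + 1/55) = 3.4164
One-sided α = 0.005 → critical value z_{0.005} = 2.576.
Power = P(Z > 2.576 − δ) = Φ(0.841) = 0.7997.

Power ≈ 0.800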